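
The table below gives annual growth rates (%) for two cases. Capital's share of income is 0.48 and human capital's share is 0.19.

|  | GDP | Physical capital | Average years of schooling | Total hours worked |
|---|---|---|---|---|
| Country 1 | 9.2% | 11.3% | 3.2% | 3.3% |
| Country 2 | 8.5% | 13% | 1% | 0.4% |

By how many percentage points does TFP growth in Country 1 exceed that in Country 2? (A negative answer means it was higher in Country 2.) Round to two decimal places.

0.14 percentage points

Labor's share = 1 − 0.48 − 0.19 = 0.33.
Country 1: TFP = 9.2 − 5.424 − 0.608 − 1.089 = 2.079%.
Country 2: TFP = 8.5 − 6.24 − 0.19 − 0.132 = 1.938%.
Difference = 2.079 − (1.938) = 0.141 pp.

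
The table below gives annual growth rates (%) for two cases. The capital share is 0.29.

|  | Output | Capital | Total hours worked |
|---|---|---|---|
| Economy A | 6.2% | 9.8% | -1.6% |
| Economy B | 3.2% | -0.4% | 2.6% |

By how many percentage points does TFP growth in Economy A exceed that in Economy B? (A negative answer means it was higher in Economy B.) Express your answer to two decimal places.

Labor's share = 1 − 0.29 = 0.71.
Economy A: TFP = 6.2 − 2.842 + 1.136 = 4.494%.
Economy B: TFP = 3.2 + 0.116 − 1.846 = 1.47%.
Difference = 4.494 − (1.47) = 3.024 pp.

3.02 percentage points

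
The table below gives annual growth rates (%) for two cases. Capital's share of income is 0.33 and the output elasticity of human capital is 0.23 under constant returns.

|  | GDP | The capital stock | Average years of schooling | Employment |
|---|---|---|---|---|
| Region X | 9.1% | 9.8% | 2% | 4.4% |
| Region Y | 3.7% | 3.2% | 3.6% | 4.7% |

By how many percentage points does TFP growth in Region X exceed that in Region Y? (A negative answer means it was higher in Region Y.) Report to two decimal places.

3.72 percentage points

Labor's share = 1 − 0.33 − 0.23 = 0.44.
Region X: TFP = 9.1 − 3.234 − 0.46 − 1.936 = 3.47%.
Region Y: TFP = 3.7 − 1.056 − 0.828 − 2.068 = -0.252%.
Difference = 3.47 − (-0.252) = 3.722 pp.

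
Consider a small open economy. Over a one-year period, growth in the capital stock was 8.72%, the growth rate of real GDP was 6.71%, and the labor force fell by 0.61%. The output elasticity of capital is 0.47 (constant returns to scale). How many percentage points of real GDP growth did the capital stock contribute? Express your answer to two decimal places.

Contribution = share × growth = 0.47 × 8.72 = 4.0984 pp.

4.10 pp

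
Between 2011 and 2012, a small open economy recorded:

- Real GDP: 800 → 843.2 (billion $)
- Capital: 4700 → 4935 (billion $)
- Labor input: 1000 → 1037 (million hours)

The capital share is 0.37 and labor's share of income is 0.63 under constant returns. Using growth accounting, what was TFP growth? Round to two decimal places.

TFP grew 1.22%.

Real GDP growth = (843.2 − 800) / 800 = 5.4%.
Capital growth = (4935 − 4700) / 4700 = 5%.
Labor input growth = (1037 − 1000) / 1000 = 3.7%.
Labor's share = 1 − 0.37 = 0.63.
Capital: 0.37 × 5 = 1.85 pp.
Labor input: 0.63 × 3.7 = 2.331 pp.
TFP growth = 5.4 − 4.181 = 1.219%.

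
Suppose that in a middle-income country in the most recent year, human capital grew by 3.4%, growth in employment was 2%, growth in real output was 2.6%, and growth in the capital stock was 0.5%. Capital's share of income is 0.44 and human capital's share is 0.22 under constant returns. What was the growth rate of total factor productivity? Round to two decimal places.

Total factor productivity growth was 0.95%.

Labor's share = 1 − 0.44 − 0.22 = 0.34.
The capital stock: 0.44 × 0.5 = 0.22 pp.
Human capital: 0.22 × 3.4 = 0.748 pp.
Employment: 0.34 × 2 = 0.68 pp.
TFP growth = 2.6 − 1.648 = 0.952%.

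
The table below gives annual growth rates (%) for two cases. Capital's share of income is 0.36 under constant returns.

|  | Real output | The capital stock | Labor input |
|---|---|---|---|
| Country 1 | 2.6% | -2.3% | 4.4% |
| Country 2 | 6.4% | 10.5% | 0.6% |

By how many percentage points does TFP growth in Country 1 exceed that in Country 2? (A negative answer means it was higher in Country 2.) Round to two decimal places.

Labor's share = 1 − 0.36 = 0.64.
Country 1: TFP = 2.6 + 0.828 − 2.816 = 0.612%.
Country 2: TFP = 6.4 − 3.78 − 0.384 = 2.236%.
Difference = 0.612 − (2.236) = -1.624 pp.

-1.62 percentage points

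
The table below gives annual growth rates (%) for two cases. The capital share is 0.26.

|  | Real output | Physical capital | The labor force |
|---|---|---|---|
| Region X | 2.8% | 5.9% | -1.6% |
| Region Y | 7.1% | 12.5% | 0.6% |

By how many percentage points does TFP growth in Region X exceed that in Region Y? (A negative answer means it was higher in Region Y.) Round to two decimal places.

Labor's share = 1 − 0.26 = 0.74.
Region X: TFP = 2.8 − 1.534 + 1.184 = 2.45%.
Region Y: TFP = 7.1 − 3.25 − 0.444 = 3.406%.
Difference = 2.45 − (3.406) = -0.956 pp.

-0.96 percentage points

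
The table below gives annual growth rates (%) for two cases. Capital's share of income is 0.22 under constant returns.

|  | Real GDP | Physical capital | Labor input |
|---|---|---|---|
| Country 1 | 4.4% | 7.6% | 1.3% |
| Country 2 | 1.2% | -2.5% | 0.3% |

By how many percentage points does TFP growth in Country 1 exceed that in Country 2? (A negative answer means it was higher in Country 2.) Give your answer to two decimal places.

0.20 percentage points

Labor's share = 1 − 0.22 = 0.78.
Country 1: TFP = 4.4 − 1.672 − 1.014 = 1.714%.
Country 2: TFP = 1.2 + 0.55 − 0.234 = 1.516%.
Difference = 1.714 − (1.516) = 0.198 pp.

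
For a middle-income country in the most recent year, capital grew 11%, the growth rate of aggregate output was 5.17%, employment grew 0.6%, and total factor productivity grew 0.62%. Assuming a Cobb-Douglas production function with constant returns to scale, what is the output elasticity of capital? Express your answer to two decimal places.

0.38

gY = gA + α·gK + (1−α)·gL, so gY − gA − gL = α(gK − gL).
5.17 − 0.62 − 0.6 = α × (11 − 0.6).
3.95 = 10.4 α, so α = 0.3798.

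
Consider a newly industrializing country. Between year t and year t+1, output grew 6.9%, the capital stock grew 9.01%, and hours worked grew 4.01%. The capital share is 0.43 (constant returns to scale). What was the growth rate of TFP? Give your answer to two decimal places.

0.74%

Labor's share = 1 − 0.43 = 0.57.
The capital stock: 0.43 × 9.01 = 3.8743 pp.
Hours worked: 0.57 × 4.01 = 2.2857 pp.
TFP growth = 6.9 − 6.16 = 0.74%.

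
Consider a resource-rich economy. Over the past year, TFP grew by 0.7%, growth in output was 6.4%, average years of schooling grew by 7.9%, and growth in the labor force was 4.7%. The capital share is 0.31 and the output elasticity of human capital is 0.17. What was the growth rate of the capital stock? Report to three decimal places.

The capital stock grew 6.171%.

Labor's share = 1 − 0.31 − 0.17 = 0.52.
gY = gA + 0.17×7.9 + 0.52×4.7 + 0.31×g.
0.31×g = 6.4 − 0.7 − 3.787 = 1.913.
g = 1.913 / 0.31 = 6.17097%.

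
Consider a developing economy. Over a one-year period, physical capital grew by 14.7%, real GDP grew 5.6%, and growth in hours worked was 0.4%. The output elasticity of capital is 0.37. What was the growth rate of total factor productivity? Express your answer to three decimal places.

Labor's share = 1 − 0.37 = 0.63.
Physical capital: 0.37 × 14.7 = 5.439 pp.
Hours worked: 0.63 × 0.4 = 0.252 pp.
TFP growth = 5.6 − 5.691 = -0.091%.

-0.091%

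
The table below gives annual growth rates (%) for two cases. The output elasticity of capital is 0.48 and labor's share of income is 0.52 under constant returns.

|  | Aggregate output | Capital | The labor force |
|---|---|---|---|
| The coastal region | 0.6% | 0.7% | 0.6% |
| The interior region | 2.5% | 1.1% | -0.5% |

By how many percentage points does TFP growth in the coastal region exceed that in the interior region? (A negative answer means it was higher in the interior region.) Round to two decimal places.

Labor's share = 1 − 0.48 = 0.52.
The coastal region: TFP = 0.6 − 0.336 − 0.312 = -0.048%.
The interior region: TFP = 2.5 − 0.528 + 0.26 = 2.232%.
Difference = -0.048 − (2.232) = -2.28 pp.

-2.28 percentage points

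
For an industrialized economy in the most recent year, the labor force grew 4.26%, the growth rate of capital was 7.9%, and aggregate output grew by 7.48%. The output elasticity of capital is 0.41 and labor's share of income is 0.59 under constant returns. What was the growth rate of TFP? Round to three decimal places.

Labor's share = 1 − 0.41 = 0.59.
Capital: 0.41 × 7.9 = 3.239 pp.
The labor force: 0.59 × 4.26 = 2.5134 pp.
TFP growth = 7.48 − 5.7524 = 1.7276%.

TFP grew 1.728%.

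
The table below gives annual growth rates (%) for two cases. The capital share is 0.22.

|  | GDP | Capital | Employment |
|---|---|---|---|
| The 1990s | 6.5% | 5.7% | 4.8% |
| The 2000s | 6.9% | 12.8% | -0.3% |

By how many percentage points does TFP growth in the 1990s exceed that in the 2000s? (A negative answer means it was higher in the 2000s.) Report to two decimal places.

-2.82 percentage points

Labor's share = 1 − 0.22 = 0.78.
The 1990s: TFP = 6.5 − 1.254 − 3.744 = 1.502%.
The 2000s: TFP = 6.9 − 2.816 + 0.234 = 4.318%.
Difference = 1.502 − (4.318) = -2.816 pp.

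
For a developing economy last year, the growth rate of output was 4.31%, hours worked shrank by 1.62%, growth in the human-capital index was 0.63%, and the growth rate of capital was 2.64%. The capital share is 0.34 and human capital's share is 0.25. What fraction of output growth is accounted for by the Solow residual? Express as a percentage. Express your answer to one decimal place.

Labor's share = 1 − 0.34 − 0.25 = 0.41.
Capital: 0.34 × 2.64 = 0.8976 pp.
The human-capital index: 0.25 × 0.63 = 0.1575 pp.
Hours worked: 0.41 × (-1.62) = -0.6642 pp.
TFP growth = 4.31 − 0.3909 = 3.9191%.
TFP share of growth = 3.9191 / 4.31 × 100 = 90.93%.

90.9%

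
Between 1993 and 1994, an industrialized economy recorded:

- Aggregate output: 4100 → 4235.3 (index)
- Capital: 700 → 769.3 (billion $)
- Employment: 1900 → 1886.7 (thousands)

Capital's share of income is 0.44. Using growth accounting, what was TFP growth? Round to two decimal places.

Aggregate output growth = (4235.3 − 4100) / 4100 = 3.3%.
Capital growth = (769.3 − 700) / 700 = 9.9%.
Employment growth = (1886.7 − 1900) / 1900 = -0.7%.
Labor's share = 1 − 0.44 = 0.56.
Capital: 0.44 × 9.9 = 4.356 pp.
Employment: 0.56 × (-0.7) = -0.392 pp.
TFP growth = 3.3 − 3.964 = -0.664%.

-0.66%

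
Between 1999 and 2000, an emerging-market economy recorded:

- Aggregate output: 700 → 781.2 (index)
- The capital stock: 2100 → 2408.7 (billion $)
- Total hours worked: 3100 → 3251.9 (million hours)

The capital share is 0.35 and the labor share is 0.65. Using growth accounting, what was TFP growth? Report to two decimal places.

TFP grew 3.27%.

Aggregate output growth = (781.2 − 700) / 700 = 11.6%.
The capital stock growth = (2408.7 − 2100) / 2100 = 14.7%.
Total hours worked growth = (3251.9 − 3100) / 3100 = 4.9%.
Labor's share = 1 − 0.35 = 0.65.
The capital stock: 0.35 × 14.7 = 5.145 pp.
Total hours worked: 0.65 × 4.9 = 3.185 pp.
TFP growth = 11.6 − 8.33 = 3.27%.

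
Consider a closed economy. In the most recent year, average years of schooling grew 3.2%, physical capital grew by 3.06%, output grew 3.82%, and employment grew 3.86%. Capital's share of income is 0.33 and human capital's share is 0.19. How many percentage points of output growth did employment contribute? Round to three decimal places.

Labor's share = 1 − 0.33 − 0.19 = 0.48.
Contribution = share × growth = 0.48 × 3.86 = 1.8528 pp.

1.853 pp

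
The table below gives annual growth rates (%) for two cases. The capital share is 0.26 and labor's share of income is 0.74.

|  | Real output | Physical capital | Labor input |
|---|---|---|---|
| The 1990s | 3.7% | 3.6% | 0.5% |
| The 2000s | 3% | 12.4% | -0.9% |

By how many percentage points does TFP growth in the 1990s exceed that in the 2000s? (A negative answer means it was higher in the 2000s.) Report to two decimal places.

1.95 percentage points

Labor's share = 1 − 0.26 = 0.74.
The 1990s: TFP = 3.7 − 0.936 − 0.37 = 2.394%.
The 2000s: TFP = 3 − 3.224 + 0.666 = 0.442%.
Difference = 2.394 − (0.442) = 1.952 pp.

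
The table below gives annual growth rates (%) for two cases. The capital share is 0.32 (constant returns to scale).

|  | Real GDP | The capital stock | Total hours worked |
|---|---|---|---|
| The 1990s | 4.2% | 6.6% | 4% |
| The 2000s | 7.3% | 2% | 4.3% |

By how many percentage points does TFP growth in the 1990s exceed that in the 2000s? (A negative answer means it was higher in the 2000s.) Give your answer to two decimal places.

-4.37 percentage points

Labor's share = 1 − 0.32 = 0.68.
The 1990s: TFP = 4.2 − 2.112 − 2.72 = -0.632%.
The 2000s: TFP = 7.3 − 0.64 − 2.924 = 3.736%.
Difference = -0.632 − (3.736) = -4.368 pp.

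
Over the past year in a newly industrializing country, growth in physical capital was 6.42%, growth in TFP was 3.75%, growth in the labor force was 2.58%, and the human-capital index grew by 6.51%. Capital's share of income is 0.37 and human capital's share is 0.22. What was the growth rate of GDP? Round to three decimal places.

Labor's share = 1 − 0.37 − 0.22 = 0.41.
Physical capital: 0.37 × 6.42 = 2.3754 pp.
The human-capital index: 0.22 × 6.51 = 1.4322 pp.
The labor force: 0.41 × 2.58 = 1.0578 pp.
Output growth = 3.75 + 4.8654 = 8.6154%.

GDP growth was 8.615%.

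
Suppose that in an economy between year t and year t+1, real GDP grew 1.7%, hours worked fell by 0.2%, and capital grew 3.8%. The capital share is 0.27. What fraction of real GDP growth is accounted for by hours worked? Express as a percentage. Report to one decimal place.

Hours worked accounted for -8.6% of growth.

Labor's share = 1 − 0.27 = 0.73.
Hours worked contributed 0.73 × (-0.2) = -0.146 pp.
Share of growth = -0.146 / 1.7 × 100 = -8.588%.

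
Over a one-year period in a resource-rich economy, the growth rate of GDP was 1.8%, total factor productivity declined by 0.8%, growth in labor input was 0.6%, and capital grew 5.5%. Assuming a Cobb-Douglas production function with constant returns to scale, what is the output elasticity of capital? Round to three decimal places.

0.408

gY = gA + α·gK + (1−α)·gL, so gY − gA − gL = α(gK − gL).
1.8 + 0.8 − 0.6 = α × (5.5 − 0.6).
2 = 4.9 α, so α = 0.40816.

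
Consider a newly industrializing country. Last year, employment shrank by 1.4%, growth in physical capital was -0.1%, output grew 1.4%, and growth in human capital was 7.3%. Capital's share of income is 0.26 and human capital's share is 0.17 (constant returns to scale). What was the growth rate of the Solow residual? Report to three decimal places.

Labor's share = 1 − 0.26 − 0.17 = 0.57.
Physical capital: 0.26 × (-0.1) = -0.026 pp.
Human capital: 0.17 × 7.3 = 1.241 pp.
Employment: 0.57 × (-1.4) = -0.798 pp.
TFP growth = 1.4 − 0.417 = 0.983%.

The Solow residual growth was 0.983%.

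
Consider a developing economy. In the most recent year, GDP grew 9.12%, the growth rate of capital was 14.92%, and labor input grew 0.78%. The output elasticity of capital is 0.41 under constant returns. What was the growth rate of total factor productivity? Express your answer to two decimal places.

Total factor productivity grew 2.54%.

Labor's share = 1 − 0.41 = 0.59.
Capital: 0.41 × 14.92 = 6.1172 pp.
Labor input: 0.59 × 0.78 = 0.4602 pp.
TFP growth = 9.12 − 6.5774 = 2.5426%.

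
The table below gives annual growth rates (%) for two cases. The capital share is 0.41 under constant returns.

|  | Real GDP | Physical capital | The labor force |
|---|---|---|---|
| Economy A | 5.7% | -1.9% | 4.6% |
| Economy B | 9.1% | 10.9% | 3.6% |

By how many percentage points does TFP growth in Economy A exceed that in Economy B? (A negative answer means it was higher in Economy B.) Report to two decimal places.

Labor's share = 1 − 0.41 = 0.59.
Economy A: TFP = 5.7 + 0.779 − 2.714 = 3.765%.
Economy B: TFP = 9.1 − 4.469 − 2.124 = 2.507%.
Difference = 3.765 − (2.507) = 1.258 pp.

1.26 percentage points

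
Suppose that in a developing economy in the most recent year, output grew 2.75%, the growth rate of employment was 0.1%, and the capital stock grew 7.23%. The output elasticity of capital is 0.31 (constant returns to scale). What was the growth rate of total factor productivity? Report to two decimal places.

Labor's share = 1 − 0.31 = 0.69.
The capital stock: 0.31 × 7.23 = 2.2413 pp.
Employment: 0.69 × 0.1 = 0.069 pp.
TFP growth = 2.75 − 2.3103 = 0.4397%.

0.44%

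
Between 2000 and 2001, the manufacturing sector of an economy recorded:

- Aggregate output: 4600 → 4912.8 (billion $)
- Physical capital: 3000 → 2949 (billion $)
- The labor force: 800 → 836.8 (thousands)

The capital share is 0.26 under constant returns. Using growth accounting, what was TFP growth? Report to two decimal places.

Aggregate output growth = (4912.8 − 4600) / 4600 = 6.8%.
Physical capital growth = (2949 − 3000) / 3000 = -1.7%.
The labor force growth = (836.8 − 800) / 800 = 4.6%.
Labor's share = 1 − 0.26 = 0.74.
Physical capital: 0.26 × (-1.7) = -0.442 pp.
The labor force: 0.74 × 4.6 = 3.404 pp.
TFP growth = 6.8 − 2.962 = 3.838%.

3.84%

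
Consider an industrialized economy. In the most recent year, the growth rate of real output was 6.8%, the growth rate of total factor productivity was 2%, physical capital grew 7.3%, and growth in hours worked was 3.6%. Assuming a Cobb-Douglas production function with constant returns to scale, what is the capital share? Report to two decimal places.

gY = gA + α·gK + (1−α)·gL, so gY − gA − gL = α(gK − gL).
6.8 − 2 − 3.6 = α × (7.3 − 3.6).
1.2 = 3.7 α, so α = 0.3243.

The capital share is 0.32.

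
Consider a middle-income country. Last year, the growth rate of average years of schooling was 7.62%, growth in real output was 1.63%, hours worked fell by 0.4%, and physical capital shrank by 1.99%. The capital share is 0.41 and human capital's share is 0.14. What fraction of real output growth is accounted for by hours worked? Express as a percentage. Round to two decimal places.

Labor's share = 1 − 0.41 − 0.14 = 0.45.
Hours worked contributed 0.45 × (-0.4) = -0.18 pp.
Share of growth = -0.18 / 1.63 × 100 = -11.0429%.

-11.04%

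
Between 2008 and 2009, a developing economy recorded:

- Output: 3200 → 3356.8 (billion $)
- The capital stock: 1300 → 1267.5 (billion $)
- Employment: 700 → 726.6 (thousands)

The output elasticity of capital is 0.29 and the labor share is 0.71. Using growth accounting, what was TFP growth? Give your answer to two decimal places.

2.93%

Output growth = (3356.8 − 3200) / 3200 = 4.9%.
The capital stock growth = (1267.5 − 1300) / 1300 = -2.5%.
Employment growth = (726.6 − 700) / 700 = 3.8%.
Labor's share = 1 − 0.29 = 0.71.
The capital stock: 0.29 × (-2.5) = -0.725 pp.
Employment: 0.71 × 3.8 = 2.698 pp.
TFP growth = 4.9 − 1.973 = 2.927%.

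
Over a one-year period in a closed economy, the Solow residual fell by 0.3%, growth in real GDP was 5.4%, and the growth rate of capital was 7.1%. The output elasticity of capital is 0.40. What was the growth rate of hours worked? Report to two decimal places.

Labor's share = 1 − 0.4 = 0.6.
gY = gA + 0.4×7.1 + 0.6×g.
0.6×g = 5.4 + 0.3 − 2.84 = 2.86.
g = 2.86 / 0.6 = 4.7667%.

Hours worked grew 4.77%.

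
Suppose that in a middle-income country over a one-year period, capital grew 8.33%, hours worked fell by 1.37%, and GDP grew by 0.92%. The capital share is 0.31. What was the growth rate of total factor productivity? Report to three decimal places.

Labor's share = 1 − 0.31 = 0.69.
Capital: 0.31 × 8.33 = 2.5823 pp.
Hours worked: 0.69 × (-1.37) = -0.9453 pp.
TFP growth = 0.92 − 1.637 = -0.717%.

-0.717%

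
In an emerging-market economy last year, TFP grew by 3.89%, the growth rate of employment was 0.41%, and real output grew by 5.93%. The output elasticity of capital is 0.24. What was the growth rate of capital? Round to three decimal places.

7.202%

Labor's share = 1 − 0.24 = 0.76.
gY = gA + 0.76×0.41 + 0.24×g.
0.24×g = 5.93 − 3.89 − 0.3116 = 1.7284.
g = 1.7284 / 0.24 = 7.20167%.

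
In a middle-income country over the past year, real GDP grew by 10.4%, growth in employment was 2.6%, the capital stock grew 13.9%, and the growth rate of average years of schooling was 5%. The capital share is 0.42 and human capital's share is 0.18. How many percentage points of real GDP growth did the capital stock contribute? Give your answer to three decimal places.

Contribution = share × growth = 0.42 × 13.9 = 5.838 pp.

5.838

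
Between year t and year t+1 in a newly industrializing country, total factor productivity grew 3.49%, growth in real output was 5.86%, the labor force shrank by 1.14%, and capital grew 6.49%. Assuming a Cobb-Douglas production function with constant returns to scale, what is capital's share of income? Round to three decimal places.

gY = gA + α·gK + (1−α)·gL, so gY − gA − gL = α(gK − gL).
5.86 − 3.49 + 1.14 = α × (6.49 − (-1.14)).
3.51 = 7.63 α, so α = 0.46003.

0.460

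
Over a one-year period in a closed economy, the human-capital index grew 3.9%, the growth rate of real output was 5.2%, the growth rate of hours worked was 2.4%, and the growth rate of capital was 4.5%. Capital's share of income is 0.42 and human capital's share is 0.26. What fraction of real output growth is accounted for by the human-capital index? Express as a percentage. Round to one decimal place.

The human-capital index contributed 0.26 × 3.9 = 1.014 pp.
Share of growth = 1.014 / 5.2 × 100 = 19.5%.

The human-capital index accounted for 19.5% of growth.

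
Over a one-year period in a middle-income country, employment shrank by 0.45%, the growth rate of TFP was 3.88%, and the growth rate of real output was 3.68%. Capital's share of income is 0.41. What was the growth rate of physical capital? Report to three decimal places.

Labor's share = 1 − 0.41 = 0.59.
gY = gA + 0.59×(-0.45) + 0.41×g.
0.41×g = 3.68 − 3.88 + 0.2655 = 0.0655.
g = 0.0655 / 0.41 = 0.15976%.

0.160%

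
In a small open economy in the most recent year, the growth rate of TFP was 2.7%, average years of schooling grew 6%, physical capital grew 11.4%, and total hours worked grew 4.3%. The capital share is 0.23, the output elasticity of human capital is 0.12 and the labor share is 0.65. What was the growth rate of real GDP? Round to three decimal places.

Labor's share = 1 − 0.23 − 0.12 = 0.65.
Physical capital: 0.23 × 11.4 = 2.622 pp.
Average years of schooling: 0.12 × 6 = 0.72 pp.
Total hours worked: 0.65 × 4.3 = 2.795 pp.
Output growth = 2.7 + 6.137 = 8.837%.

Real GDP grew 8.837%.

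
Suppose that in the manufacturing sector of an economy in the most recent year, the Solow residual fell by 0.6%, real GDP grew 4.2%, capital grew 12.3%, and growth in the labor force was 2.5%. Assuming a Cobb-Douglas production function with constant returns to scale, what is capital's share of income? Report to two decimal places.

0.23

gY = gA + α·gK + (1−α)·gL, so gY − gA − gL = α(gK − gL).
4.2 + 0.6 − 2.5 = α × (12.3 − 2.5).
2.3 = 9.8 α, so α = 0.2347.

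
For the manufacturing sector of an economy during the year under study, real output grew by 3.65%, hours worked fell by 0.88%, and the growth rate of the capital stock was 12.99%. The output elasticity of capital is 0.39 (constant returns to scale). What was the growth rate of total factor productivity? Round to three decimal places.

Labor's share = 1 − 0.39 = 0.61.
The capital stock: 0.39 × 12.99 = 5.0661 pp.
Hours worked: 0.61 × (-0.88) = -0.5368 pp.
TFP growth = 3.65 − 4.5293 = -0.8793%.

-0.879%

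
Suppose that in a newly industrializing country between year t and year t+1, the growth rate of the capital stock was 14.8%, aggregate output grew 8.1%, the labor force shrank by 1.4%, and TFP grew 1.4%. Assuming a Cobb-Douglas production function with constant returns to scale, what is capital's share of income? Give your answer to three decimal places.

gY = gA + α·gK + (1−α)·gL, so gY − gA − gL = α(gK − gL).
8.1 − 1.4 + 1.4 = α × (14.8 − (-1.4)).
8.1 = 16.2 α, so α = 0.5.

0.500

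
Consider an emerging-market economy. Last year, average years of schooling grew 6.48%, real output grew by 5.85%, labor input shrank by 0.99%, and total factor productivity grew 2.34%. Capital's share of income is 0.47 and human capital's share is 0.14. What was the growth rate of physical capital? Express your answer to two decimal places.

Physical capital growth was 6.36%.

Labor's share = 1 − 0.47 − 0.14 = 0.39.
gY = gA + 0.14×6.48 + 0.39×(-0.99) + 0.47×g.
0.47×g = 5.85 − 2.34 − 0.5211 = 2.9889.
g = 2.9889 / 0.47 = 6.3594%.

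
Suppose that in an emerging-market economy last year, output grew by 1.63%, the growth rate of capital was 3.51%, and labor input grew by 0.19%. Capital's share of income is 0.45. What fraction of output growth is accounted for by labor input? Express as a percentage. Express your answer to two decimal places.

6.41%

Labor's share = 1 − 0.45 = 0.55.
Labor input contributed 0.55 × 0.19 = 0.1045 pp.
Share of growth = 0.1045 / 1.63 × 100 = 6.411%.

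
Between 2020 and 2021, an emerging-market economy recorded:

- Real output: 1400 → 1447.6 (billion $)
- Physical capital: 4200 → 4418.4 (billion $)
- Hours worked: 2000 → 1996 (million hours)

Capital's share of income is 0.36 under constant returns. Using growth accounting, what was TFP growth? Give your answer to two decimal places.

1.66%

Real output growth = (1447.6 − 1400) / 1400 = 3.4%.
Physical capital growth = (4418.4 − 4200) / 4200 = 5.2%.
Hours worked growth = (1996 − 2000) / 2000 = -0.2%.
Labor's share = 1 − 0.36 = 0.64.
Physical capital: 0.36 × 5.2 = 1.872 pp.
Hours worked: 0.64 × (-0.2) = -0.128 pp.
TFP growth = 3.4 − 1.744 = 1.656%.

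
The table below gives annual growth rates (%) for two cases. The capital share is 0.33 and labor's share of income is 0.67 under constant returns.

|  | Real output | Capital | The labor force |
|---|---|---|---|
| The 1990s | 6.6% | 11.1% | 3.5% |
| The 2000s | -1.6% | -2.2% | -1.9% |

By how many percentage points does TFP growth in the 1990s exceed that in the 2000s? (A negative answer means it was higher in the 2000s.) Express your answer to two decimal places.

Labor's share = 1 − 0.33 = 0.67.
The 1990s: TFP = 6.6 − 3.663 − 2.345 = 0.592%.
The 2000s: TFP = -1.6 + 0.726 + 1.273 = 0.399%.
Difference = 0.592 − (0.399) = 0.193 pp.

0.19 percentage points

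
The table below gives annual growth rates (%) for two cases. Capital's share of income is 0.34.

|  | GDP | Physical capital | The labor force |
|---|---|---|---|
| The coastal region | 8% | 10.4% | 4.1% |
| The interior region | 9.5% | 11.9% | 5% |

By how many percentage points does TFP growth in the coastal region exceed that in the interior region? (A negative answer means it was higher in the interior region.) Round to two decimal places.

Labor's share = 1 − 0.34 = 0.66.
The coastal region: TFP = 8 − 3.536 − 2.706 = 1.758%.
The interior region: TFP = 9.5 − 4.046 − 3.3 = 2.154%.
Difference = 1.758 − (2.154) = -0.396 pp.

-0.40 percentage points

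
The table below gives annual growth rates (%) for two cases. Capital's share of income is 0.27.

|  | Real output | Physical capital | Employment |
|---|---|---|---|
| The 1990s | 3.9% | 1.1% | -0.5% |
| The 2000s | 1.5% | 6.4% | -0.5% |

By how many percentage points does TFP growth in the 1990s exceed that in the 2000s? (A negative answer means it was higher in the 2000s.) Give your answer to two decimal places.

Labor's share = 1 − 0.27 = 0.73.
The 1990s: TFP = 3.9 − 0.297 + 0.365 = 3.968%.
The 2000s: TFP = 1.5 − 1.728 + 0.365 = 0.137%.
Difference = 3.968 − (0.137) = 3.831 pp.

3.83 percentage points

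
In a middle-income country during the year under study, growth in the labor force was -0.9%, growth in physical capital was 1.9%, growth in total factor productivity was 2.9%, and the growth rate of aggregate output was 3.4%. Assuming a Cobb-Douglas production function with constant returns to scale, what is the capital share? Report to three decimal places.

gY = gA + α·gK + (1−α)·gL, so gY − gA − gL = α(gK − gL).
3.4 − 2.9 + 0.9 = α × (1.9 − (-0.9)).
1.4 = 2.8 α, so α = 0.5.

The capital share is 0.500.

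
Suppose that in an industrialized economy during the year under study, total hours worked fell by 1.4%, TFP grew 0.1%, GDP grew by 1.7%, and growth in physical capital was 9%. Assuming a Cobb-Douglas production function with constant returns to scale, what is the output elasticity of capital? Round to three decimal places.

The output elasticity of capital is 0.288.

gY = gA + α·gK + (1−α)·gL, so gY − gA − gL = α(gK − gL).
1.7 − 0.1 + 1.4 = α × (9 − (-1.4)).
3 = 10.4 α, so α = 0.28846.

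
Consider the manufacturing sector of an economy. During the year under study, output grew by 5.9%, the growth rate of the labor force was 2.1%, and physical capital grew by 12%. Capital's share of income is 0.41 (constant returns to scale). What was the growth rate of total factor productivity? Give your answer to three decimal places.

-0.259%

Labor's share = 1 − 0.41 = 0.59.
Physical capital: 0.41 × 12 = 4.92 pp.
The labor force: 0.59 × 2.1 = 1.239 pp.
TFP growth = 5.9 − 6.159 = -0.259%.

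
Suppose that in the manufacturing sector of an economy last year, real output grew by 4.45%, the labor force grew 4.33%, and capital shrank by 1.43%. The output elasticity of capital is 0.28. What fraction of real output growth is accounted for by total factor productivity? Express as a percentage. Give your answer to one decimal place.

38.9%

Labor's share = 1 − 0.28 = 0.72.
Capital: 0.28 × (-1.43) = -0.4004 pp.
The labor force: 0.72 × 4.33 = 3.1176 pp.
TFP growth = 4.45 − 2.7172 = 1.7328%.
TFP share of growth = 1.7328 / 4.45 × 100 = 38.939%.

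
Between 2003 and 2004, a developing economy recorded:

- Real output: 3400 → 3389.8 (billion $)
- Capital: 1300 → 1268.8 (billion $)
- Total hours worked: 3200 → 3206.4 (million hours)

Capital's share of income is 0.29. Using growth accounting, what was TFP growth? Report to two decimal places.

0.25%

Real output growth = (3389.8 − 3400) / 3400 = -0.3%.
Capital growth = (1268.8 − 1300) / 1300 = -2.4%.
Total hours worked growth = (3206.4 − 3200) / 3200 = 0.2%.
Labor's share = 1 − 0.29 = 0.71.
Capital: 0.29 × (-2.4) = -0.696 pp.
Total hours worked: 0.71 × 0.2 = 0.142 pp.
TFP growth = -0.3 + 0.554 = 0.254%.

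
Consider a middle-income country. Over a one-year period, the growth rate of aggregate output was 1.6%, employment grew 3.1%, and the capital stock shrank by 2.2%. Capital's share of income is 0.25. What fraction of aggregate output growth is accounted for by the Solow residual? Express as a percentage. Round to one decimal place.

Labor's share = 1 − 0.25 = 0.75.
The capital stock: 0.25 × (-2.2) = -0.55 pp.
Employment: 0.75 × 3.1 = 2.325 pp.
TFP growth = 1.6 − 1.775 = -0.175%.
TFP share of growth = -0.175 / 1.6 × 100 = -10.938%.

-10.9%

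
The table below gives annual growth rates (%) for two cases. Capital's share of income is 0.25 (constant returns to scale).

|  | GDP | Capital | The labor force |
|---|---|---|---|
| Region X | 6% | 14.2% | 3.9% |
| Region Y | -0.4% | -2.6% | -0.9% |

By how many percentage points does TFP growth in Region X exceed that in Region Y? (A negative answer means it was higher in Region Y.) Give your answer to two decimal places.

Labor's share = 1 − 0.25 = 0.75.
Region X: TFP = 6 − 3.55 − 2.925 = -0.475%.
Region Y: TFP = -0.4 + 0.65 + 0.675 = 0.925%.
Difference = -0.475 − (0.925) = -1.4 pp.

-1.40 percentage points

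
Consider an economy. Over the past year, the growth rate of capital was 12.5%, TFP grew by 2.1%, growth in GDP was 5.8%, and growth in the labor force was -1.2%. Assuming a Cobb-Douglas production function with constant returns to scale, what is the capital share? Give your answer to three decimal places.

0.358

gY = gA + α·gK + (1−α)·gL, so gY − gA − gL = α(gK − gL).
5.8 − 2.1 + 1.2 = α × (12.5 − (-1.2)).
4.9 = 13.7 α, so α = 0.35766.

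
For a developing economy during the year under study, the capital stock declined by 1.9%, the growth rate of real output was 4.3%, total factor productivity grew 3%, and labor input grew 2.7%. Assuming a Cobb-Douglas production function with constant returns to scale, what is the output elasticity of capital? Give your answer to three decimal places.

gY = gA + α·gK + (1−α)·gL, so gY − gA − gL = α(gK − gL).
4.3 − 3 − 2.7 = α × (-1.9 − 2.7).
-1.4 = -4.6 α, so α = 0.30435.

α = 0.304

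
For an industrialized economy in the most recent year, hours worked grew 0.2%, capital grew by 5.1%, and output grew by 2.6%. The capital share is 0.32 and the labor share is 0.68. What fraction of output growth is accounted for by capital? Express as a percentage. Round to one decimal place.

Capital contributed 0.32 × 5.1 = 1.632 pp.
Share of growth = 1.632 / 2.6 × 100 = 62.769%.

Capital accounted for 62.8% of growth.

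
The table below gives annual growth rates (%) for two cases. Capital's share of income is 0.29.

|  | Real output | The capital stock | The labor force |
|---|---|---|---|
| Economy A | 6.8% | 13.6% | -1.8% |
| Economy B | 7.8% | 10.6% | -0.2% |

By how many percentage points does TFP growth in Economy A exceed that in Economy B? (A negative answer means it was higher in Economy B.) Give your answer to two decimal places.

-0.73 percentage points

Labor's share = 1 − 0.29 = 0.71.
Economy A: TFP = 6.8 − 3.944 + 1.278 = 4.134%.
Economy B: TFP = 7.8 − 3.074 + 0.142 = 4.868%.
Difference = 4.134 − (4.868) = -0.734 pp.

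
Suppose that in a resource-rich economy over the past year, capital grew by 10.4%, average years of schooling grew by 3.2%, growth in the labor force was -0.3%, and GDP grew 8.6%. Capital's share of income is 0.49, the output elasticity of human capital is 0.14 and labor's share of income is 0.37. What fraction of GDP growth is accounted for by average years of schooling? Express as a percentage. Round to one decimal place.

Average years of schooling contributed 0.14 × 3.2 = 0.448 pp.
Share of growth = 0.448 / 8.6 × 100 = 5.209%.

Average years of schooling accounted for 5.2% of growth.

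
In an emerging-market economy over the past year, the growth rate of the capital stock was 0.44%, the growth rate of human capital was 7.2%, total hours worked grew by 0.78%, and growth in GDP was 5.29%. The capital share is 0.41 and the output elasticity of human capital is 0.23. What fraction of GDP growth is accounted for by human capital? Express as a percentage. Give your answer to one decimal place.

Human capital accounted for 31.3% of growth.

Human capital contributed 0.23 × 7.2 = 1.656 pp.
Share of growth = 1.656 / 5.29 × 100 = 31.304%.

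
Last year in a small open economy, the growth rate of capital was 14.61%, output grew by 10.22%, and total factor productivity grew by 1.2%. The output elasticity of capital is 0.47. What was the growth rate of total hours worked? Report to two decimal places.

Total hours worked growth was 4.06%.

Labor's share = 1 − 0.47 = 0.53.
gY = gA + 0.47×14.61 + 0.53×g.
0.53×g = 10.22 − 1.2 − 6.8667 = 2.1533.
g = 2.1533 / 0.53 = 4.0628%.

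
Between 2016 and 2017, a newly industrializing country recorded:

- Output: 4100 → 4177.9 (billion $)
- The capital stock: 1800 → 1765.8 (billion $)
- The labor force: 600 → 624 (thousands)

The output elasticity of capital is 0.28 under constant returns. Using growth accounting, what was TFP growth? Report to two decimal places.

-0.45%

Output growth = (4177.9 − 4100) / 4100 = 1.9%.
The capital stock growth = (1765.8 − 1800) / 1800 = -1.9%.
The labor force growth = (624 − 600) / 600 = 4%.
Labor's share = 1 − 0.28 = 0.72.
The capital stock: 0.28 × (-1.9) = -0.532 pp.
The labor force: 0.72 × 4 = 2.88 pp.
TFP growth = 1.9 − 2.348 = -0.448%.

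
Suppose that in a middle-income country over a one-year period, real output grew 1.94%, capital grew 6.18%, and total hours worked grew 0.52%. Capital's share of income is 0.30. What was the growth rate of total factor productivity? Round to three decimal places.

Labor's share = 1 − 0.3 = 0.7.
Capital: 0.3 × 6.18 = 1.854 pp.
Total hours worked: 0.7 × 0.52 = 0.364 pp.
TFP growth = 1.94 − 2.218 = -0.278%.

-0.278%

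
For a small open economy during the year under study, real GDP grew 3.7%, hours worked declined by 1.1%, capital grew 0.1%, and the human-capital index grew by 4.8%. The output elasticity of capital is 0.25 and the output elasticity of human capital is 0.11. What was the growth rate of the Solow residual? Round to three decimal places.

3.851%

Labor's share = 1 − 0.25 − 0.11 = 0.64.
Capital: 0.25 × 0.1 = 0.025 pp.
The human-capital index: 0.11 × 4.8 = 0.528 pp.
Hours worked: 0.64 × (-1.1) = -0.704 pp.
TFP growth = 3.7 + 0.151 = 3.851%.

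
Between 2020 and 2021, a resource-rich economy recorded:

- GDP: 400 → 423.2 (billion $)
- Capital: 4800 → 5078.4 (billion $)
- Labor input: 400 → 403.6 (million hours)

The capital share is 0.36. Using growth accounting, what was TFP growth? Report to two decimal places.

3.14%

GDP growth = (423.2 − 400) / 400 = 5.8%.
Capital growth = (5078.4 − 4800) / 4800 = 5.8%.
Labor input growth = (403.6 − 400) / 400 = 0.9%.
Labor's share = 1 − 0.36 = 0.64.
Capital: 0.36 × 5.8 = 2.088 pp.
Labor input: 0.64 × 0.9 = 0.576 pp.
TFP growth = 5.8 − 2.664 = 3.136%.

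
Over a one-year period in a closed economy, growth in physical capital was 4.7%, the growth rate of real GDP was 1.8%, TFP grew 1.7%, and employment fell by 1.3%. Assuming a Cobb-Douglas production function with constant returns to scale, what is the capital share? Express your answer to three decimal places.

gY = gA + α·gK + (1−α)·gL, so gY − gA − gL = α(gK − gL).
1.8 − 1.7 + 1.3 = α × (4.7 − (-1.3)).
1.4 = 6 α, so α = 0.23333.

0.233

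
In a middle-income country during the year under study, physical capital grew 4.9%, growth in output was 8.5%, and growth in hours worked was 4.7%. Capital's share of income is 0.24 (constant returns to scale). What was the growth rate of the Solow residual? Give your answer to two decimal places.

The Solow residual grew 3.75%.

Labor's share = 1 − 0.24 = 0.76.
Physical capital: 0.24 × 4.9 = 1.176 pp.
Hours worked: 0.76 × 4.7 = 3.572 pp.
TFP growth = 8.5 − 4.748 = 3.752%.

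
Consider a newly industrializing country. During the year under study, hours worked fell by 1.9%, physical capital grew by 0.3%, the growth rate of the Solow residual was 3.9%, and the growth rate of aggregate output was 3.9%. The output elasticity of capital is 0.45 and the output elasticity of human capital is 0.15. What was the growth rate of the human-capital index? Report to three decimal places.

Labor's share = 1 − 0.45 − 0.15 = 0.4.
gY = gA + 0.45×0.3 + 0.4×(-1.9) + 0.15×g.
0.15×g = 3.9 − 3.9 + 0.625 = 0.625.
g = 0.625 / 0.15 = 4.16667%.

The human-capital index grew 4.167%.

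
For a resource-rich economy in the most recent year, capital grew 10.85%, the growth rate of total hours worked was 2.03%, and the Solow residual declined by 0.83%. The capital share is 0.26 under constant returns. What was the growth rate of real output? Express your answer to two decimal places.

3.49%

Labor's share = 1 − 0.26 = 0.74.
Capital: 0.26 × 10.85 = 2.821 pp.
Total hours worked: 0.74 × 2.03 = 1.5022 pp.
Output growth = -0.83 + 4.3232 = 3.4932%.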